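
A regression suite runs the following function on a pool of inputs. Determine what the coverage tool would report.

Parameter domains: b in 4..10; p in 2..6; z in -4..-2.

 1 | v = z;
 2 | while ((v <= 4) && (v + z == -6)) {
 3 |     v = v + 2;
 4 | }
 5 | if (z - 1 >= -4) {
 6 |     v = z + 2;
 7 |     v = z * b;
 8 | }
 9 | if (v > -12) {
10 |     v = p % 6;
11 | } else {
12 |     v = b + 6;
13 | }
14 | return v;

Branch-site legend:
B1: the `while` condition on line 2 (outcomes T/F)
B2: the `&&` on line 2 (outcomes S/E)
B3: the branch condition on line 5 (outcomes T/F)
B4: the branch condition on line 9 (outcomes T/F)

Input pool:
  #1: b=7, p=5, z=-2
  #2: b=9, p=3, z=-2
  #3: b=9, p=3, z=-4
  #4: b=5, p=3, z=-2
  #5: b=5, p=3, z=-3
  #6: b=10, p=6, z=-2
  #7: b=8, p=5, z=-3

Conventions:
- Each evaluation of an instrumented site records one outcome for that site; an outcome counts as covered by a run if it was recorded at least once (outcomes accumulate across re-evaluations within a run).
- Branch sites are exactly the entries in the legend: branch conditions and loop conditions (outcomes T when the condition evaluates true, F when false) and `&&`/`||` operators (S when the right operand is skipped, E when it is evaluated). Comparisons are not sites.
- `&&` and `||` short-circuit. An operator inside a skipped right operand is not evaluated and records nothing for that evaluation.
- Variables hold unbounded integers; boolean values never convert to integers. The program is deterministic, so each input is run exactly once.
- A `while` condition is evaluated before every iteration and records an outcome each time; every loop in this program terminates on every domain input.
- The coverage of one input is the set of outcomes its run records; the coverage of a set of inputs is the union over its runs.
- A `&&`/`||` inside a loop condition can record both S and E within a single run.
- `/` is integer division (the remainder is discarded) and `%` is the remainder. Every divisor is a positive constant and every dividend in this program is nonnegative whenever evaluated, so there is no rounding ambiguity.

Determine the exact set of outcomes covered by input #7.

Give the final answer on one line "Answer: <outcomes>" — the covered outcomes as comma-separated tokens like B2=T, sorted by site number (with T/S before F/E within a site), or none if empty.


Event log for input #7 (b=8, p=5, z=-3):
  B2->E, B1->T, B2->E, B1->F, B3->T, B4->F
collecting distinct outcomes: B1=T, B1=F, B2=E, B3=T, B4=F
Answer: B1=T, B1=F, B2=E, B3=T, B4=F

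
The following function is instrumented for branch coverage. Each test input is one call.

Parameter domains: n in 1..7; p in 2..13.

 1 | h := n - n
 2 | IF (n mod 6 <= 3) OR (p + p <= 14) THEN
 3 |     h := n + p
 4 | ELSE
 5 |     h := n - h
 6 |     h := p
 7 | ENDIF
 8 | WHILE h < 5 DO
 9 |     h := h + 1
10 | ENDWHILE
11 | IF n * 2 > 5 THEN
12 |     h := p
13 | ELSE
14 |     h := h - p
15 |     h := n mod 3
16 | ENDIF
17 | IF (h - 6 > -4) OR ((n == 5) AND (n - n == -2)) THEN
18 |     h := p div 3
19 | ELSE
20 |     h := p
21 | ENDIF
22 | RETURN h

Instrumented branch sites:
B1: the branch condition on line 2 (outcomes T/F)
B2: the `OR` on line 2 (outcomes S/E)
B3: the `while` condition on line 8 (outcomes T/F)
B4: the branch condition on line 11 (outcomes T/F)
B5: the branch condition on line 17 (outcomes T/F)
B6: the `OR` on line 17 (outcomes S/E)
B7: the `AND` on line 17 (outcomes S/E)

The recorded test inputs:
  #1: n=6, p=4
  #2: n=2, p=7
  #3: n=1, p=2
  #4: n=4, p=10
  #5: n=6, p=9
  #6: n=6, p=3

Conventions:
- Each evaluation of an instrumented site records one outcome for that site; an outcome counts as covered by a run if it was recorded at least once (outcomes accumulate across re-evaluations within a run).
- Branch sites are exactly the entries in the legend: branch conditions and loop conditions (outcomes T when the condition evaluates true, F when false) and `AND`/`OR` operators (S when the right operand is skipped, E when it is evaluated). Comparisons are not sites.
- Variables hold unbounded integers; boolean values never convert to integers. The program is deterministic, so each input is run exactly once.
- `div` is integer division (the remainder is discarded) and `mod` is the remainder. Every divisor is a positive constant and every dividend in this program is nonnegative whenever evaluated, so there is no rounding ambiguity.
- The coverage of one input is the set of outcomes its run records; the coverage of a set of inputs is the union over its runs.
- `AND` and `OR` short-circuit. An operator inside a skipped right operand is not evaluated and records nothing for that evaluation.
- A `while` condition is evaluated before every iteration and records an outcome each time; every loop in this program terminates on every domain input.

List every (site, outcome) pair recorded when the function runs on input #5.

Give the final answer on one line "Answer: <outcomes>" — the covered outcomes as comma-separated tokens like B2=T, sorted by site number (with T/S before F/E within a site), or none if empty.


Event log for input #5 (n=6, p=9):
  B2->S, B1->T, B3->F, B4->T, B6->S, B5->T
deduplicating events, the covered set is: B1=T, B2=S, B3=F, B4=T, B5=T, B6=S
Answer: B1=T, B2=S, B3=F, B4=T, B5=T, B6=S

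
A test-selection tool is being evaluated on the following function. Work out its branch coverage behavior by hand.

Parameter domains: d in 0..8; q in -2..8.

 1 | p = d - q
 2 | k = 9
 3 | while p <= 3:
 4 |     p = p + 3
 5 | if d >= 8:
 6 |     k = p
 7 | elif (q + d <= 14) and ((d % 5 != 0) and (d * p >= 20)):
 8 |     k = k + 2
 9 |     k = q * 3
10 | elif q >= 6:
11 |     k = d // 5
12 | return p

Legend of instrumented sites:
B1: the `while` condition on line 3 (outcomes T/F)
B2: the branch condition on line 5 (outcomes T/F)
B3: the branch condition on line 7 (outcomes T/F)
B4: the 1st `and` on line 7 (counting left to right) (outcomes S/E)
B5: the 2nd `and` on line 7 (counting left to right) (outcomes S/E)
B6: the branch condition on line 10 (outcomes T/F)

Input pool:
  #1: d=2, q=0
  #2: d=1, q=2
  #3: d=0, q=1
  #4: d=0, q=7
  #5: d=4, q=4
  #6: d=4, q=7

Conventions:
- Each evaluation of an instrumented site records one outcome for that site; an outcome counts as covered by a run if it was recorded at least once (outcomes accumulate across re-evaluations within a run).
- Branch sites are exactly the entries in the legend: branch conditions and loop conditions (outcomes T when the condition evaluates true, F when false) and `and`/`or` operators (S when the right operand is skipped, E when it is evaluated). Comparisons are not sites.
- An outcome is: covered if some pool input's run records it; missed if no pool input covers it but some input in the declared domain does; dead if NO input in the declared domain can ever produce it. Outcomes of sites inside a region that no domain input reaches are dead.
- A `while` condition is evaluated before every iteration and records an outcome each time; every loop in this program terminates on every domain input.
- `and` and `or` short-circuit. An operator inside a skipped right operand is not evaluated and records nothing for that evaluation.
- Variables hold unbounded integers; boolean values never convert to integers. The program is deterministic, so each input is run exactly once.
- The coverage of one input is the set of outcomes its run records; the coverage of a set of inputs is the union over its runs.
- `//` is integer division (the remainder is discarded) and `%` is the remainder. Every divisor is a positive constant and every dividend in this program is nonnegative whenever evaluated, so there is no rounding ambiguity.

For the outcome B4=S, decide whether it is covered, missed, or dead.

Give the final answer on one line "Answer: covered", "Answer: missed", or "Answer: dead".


no pool input records B4=S
but domain input (d=7, q=8) does record it -> reachable, so missed
Answer: missed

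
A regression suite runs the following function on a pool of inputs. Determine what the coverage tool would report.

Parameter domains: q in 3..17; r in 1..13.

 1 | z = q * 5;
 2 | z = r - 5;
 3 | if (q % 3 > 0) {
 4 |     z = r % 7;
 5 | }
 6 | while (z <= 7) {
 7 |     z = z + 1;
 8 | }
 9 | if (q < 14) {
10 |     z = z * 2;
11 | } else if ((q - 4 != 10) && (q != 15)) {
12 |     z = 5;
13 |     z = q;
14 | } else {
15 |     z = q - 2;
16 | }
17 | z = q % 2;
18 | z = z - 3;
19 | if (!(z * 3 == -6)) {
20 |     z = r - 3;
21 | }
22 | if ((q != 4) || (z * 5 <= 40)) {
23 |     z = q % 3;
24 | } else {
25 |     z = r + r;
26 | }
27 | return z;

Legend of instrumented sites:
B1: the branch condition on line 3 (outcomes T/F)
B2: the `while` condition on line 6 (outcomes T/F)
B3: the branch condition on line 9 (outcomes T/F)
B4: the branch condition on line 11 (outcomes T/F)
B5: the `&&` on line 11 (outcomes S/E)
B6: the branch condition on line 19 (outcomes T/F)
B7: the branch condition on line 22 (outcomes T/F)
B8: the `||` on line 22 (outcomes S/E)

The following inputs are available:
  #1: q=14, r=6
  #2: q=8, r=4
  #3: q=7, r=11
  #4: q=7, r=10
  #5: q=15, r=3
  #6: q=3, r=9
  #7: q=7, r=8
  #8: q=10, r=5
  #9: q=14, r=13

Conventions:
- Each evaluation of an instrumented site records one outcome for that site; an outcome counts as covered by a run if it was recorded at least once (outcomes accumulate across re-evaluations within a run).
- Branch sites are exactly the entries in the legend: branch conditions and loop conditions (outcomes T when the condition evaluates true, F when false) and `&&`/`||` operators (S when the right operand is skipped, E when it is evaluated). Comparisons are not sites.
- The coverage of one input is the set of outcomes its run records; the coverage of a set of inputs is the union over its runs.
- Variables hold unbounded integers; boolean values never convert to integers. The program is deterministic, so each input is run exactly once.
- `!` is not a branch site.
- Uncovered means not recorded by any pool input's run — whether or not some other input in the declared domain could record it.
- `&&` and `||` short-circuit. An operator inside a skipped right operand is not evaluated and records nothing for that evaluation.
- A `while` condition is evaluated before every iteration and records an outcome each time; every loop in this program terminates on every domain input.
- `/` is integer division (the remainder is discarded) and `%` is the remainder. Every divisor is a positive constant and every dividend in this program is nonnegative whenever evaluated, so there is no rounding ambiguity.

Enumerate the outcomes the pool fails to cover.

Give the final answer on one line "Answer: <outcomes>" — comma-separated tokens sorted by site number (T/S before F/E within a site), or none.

input #1, q=14, r=6: events B1->T, B2->T, B2->T, B2->F, B3->F, B5->S, B4->F, B6->T, B8->S, B7->T; outcomes B1=T, B2=T, B2=F, B3=F, B4=F, B5=S, B6=T, B7=T, B8=S
input #2, q=8, r=4: events B1->T, B2->T, B2->T, B2->T, B2->T, B2->F, B3->T, B6->T, B8->S, B7->T; outcomes B1=T, B2=T, B2=F, B3=T, B6=T, B7=T, B8=S
input #3, q=7, r=11: events B1->T, B2->T, B2->T, B2->T, B2->T, B2->F, B3->T, B6->F, B8->S, B7->T; outcomes B1=T, B2=T, B2=F, B3=T, B6=F, B7=T, B8=S
input #4, q=7, r=10: events B1->T, B2->T, B2->T, B2->T, B2->T, B2->T, B2->F, B3->T, B6->F, B8->S, B7->T; outcomes B1=T, B2=T, B2=F, B3=T, B6=F, B7=T, B8=S
input #5, q=15, r=3: events B1->F, B2->T, B2->T, B2->T, B2->T, B2->T, B2->T, B2->T, B2->T, B2->T, B2->T, B2->F, B3->F, B5->E, ...; outcomes B1=F, B2=T, B2=F, B3=F, B4=F, B5=E, B6=F, B7=T, B8=S
input #6, q=3, r=9: events B1->F, B2->T, B2->T, B2->T, B2->T, B2->F, B3->T, B6->F, B8->S, B7->T; outcomes B1=F, B2=T, B2=F, B3=T, B6=F, B7=T, B8=S
input #7, q=7, r=8: events B1->T, B2->T, B2->T, B2->T, B2->T, B2->T, B2->T, B2->T, B2->F, B3->T, B6->F, B8->S, B7->T; outcomes B1=T, B2=T, B2=F, B3=T, B6=F, B7=T, B8=S
input #8, q=10, r=5: events B1->T, B2->T, B2->T, B2->T, B2->F, B3->T, B6->T, B8->S, B7->T; outcomes B1=T, B2=T, B2=F, B3=T, B6=T, B7=T, B8=S
input #9, q=14, r=13: events B1->T, B2->T, B2->T, B2->F, B3->F, B5->S, B4->F, B6->T, B8->S, B7->T; outcomes B1=T, B2=T, B2=F, B3=F, B4=F, B5=S, B6=T, B7=T, B8=S
union over the pool: B1=T, B1=F, B2=T, B2=F, B3=T, B3=F, B4=F, B5=S, B5=E, B6=T, B6=F, B7=T, B8=S
uncovered (3 of 16): B4=T, B7=F, B8=E

Answer: B4=T, B7=F, B8=E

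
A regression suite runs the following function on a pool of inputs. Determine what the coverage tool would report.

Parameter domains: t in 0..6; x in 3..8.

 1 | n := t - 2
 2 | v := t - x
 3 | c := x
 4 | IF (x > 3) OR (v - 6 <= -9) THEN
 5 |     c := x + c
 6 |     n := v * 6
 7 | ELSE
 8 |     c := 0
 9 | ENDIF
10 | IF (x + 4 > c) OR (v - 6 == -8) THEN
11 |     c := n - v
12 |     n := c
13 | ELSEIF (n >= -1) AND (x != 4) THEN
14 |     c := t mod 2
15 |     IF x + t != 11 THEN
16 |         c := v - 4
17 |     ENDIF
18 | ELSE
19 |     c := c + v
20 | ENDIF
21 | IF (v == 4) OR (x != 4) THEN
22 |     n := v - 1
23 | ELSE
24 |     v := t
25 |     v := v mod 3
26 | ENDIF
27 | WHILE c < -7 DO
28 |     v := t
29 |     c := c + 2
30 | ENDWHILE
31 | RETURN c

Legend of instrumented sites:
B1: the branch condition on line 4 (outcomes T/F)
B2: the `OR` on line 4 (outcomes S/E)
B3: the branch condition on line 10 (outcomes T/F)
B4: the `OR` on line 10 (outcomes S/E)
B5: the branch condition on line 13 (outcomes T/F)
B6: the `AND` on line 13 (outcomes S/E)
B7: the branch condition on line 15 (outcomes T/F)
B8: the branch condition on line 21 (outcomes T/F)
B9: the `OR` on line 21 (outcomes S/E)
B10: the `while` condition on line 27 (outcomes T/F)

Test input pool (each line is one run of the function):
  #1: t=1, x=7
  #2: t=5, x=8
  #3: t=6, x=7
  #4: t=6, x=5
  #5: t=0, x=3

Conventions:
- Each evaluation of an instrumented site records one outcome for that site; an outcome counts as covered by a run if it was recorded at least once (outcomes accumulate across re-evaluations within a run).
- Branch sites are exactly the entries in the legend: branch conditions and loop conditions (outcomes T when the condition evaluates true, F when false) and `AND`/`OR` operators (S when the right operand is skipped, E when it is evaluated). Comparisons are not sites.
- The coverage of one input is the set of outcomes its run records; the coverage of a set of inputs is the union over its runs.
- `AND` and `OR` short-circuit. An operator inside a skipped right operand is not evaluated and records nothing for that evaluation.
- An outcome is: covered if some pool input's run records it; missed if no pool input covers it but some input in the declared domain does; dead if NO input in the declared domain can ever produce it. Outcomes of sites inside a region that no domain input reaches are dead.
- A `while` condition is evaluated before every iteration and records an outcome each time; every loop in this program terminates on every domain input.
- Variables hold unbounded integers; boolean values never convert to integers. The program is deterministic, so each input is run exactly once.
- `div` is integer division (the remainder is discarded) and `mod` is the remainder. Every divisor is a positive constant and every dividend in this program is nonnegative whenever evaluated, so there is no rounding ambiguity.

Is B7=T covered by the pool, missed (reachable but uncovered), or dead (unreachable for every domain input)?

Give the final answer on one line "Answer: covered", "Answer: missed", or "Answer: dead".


no pool input records B7=T
but domain input (t=5, x=5) does record it -> reachable, so missed
Answer: missed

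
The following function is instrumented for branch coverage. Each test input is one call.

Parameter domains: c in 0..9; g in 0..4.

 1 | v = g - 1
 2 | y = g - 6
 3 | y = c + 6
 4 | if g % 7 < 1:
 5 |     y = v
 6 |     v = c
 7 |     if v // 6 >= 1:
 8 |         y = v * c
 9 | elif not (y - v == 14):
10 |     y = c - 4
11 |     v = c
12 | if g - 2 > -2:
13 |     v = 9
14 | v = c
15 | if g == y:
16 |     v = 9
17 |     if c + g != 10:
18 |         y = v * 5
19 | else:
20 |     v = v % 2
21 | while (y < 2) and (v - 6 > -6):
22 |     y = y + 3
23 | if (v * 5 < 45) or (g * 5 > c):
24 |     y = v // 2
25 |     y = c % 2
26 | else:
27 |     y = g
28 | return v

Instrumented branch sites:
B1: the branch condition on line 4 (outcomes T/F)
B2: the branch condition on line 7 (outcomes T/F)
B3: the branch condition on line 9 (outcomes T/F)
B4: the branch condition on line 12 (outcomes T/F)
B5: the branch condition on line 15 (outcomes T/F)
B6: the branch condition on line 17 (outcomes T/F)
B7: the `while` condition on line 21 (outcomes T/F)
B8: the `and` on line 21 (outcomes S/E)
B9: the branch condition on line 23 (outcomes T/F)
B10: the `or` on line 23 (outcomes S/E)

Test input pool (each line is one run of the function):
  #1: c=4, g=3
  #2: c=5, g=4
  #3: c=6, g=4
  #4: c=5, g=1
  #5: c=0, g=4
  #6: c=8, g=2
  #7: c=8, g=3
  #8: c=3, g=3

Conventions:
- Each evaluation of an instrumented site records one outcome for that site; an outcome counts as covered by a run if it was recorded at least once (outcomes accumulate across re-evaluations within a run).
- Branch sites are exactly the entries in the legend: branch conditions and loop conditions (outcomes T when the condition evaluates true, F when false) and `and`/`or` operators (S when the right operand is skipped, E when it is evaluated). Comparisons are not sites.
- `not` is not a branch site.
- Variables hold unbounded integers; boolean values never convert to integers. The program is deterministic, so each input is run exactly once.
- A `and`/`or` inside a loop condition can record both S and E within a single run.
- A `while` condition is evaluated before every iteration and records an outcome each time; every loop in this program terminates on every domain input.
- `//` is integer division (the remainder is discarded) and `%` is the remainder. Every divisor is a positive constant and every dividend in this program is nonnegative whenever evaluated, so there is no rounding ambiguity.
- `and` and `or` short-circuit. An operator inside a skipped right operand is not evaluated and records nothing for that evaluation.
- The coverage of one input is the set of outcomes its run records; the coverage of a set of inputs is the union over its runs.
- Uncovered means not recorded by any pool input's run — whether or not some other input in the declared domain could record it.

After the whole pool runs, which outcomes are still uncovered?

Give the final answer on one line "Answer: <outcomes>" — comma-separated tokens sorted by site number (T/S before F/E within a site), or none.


test 1 (c=4, g=3) hits B1=F, B3=T, B4=T, B5=F, B7=F, B8=E, B9=T, B10=S
test 2 (c=5, g=4) hits B1=F, B3=T, B4=T, B5=F, B7=T, B7=F, B8=S, B8=E, B9=T, B10=S
test 3 (c=6, g=4) hits B1=F, B3=T, B4=T, B5=F, B7=F, B8=S, B9=T, B10=S
test 4 (c=5, g=1) hits B1=F, B3=T, B4=T, B5=T, B6=T, B7=F, B8=S, B9=F, B10=E
test 5 (c=0, g=4) hits B1=F, B3=T, B4=T, B5=F, B7=F, B8=E, B9=T, B10=S
test 6 (c=8, g=2) hits B1=F, B3=T, B4=T, B5=F, B7=F, B8=S, B9=T, B10=S
test 7 (c=8, g=3) hits B1=F, B3=T, B4=T, B5=F, B7=F, B8=S, B9=T, B10=S
test 8 (c=3, g=3) hits B1=F, B3=T, B4=T, B5=F, B7=T, B7=F, B8=S, B8=E, B9=T, B10=S
union over the pool: B1=F, B3=T, B4=T, B5=T, B5=F, B6=T, B7=T, B7=F, B8=S, B8=E, B9=T, B9=F, B10=S, B10=E
uncovered (6 of 20): B1=T, B2=T, B2=F, B3=F, B4=F, B6=F
Answer: B1=T, B2=T, B2=F, B3=F, B4=F, B6=F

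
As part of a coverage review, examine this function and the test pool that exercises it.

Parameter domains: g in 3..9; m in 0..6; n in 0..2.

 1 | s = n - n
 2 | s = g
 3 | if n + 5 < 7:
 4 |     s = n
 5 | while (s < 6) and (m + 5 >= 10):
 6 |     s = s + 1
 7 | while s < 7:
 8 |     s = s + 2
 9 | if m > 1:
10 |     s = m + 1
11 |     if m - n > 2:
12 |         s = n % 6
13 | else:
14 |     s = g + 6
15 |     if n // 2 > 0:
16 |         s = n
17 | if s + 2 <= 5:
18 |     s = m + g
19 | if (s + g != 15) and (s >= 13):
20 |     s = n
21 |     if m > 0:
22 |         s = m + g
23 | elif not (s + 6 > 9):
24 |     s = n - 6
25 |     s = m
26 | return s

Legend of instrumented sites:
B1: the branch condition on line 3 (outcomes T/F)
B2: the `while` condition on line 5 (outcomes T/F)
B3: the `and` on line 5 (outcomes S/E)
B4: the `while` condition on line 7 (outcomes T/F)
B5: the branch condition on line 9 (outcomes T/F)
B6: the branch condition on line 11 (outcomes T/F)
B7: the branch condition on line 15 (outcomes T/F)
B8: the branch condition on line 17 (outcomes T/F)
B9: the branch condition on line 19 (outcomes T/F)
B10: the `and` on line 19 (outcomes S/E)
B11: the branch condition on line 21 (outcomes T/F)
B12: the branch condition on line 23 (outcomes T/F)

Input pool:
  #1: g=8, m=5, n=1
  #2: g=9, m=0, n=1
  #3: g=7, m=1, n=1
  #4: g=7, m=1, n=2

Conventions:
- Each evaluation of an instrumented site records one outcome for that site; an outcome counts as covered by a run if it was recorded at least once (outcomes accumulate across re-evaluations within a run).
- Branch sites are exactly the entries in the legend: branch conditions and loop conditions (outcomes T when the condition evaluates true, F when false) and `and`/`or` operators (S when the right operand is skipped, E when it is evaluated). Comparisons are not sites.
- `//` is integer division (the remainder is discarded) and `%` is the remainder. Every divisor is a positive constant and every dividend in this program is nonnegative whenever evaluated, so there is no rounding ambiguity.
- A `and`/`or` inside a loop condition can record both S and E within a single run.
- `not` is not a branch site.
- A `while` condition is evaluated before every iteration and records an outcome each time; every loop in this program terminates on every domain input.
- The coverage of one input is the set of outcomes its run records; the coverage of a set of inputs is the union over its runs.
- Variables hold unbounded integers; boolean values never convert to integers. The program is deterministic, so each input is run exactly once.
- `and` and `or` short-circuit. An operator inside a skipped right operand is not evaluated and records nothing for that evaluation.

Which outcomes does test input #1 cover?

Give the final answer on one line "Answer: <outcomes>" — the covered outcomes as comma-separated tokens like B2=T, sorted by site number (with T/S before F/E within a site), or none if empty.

Simulating input #1 (g=8, m=5, n=1) step by step:
  B1->T, B3->E, B2->T, B3->E, B2->T, B3->E, B2->T, B3->E, B2->T, B3->E
  B2->T, B3->S, B2->F, B4->T, B4->F, B5->T, B6->T, B8->T, B10->E, B9->T
  B11->T
as a set, this run covers: B1=T, B2=T, B2=F, B3=S, B3=E, B4=T, B4=F, B5=T, B6=T, B8=T, B9=T, B10=E, B11=T

Answer: B1=T, B2=T, B2=F, B3=S, B3=E, B4=T, B4=F, B5=T, B6=T, B8=T, B9=T, B10=E, B11=T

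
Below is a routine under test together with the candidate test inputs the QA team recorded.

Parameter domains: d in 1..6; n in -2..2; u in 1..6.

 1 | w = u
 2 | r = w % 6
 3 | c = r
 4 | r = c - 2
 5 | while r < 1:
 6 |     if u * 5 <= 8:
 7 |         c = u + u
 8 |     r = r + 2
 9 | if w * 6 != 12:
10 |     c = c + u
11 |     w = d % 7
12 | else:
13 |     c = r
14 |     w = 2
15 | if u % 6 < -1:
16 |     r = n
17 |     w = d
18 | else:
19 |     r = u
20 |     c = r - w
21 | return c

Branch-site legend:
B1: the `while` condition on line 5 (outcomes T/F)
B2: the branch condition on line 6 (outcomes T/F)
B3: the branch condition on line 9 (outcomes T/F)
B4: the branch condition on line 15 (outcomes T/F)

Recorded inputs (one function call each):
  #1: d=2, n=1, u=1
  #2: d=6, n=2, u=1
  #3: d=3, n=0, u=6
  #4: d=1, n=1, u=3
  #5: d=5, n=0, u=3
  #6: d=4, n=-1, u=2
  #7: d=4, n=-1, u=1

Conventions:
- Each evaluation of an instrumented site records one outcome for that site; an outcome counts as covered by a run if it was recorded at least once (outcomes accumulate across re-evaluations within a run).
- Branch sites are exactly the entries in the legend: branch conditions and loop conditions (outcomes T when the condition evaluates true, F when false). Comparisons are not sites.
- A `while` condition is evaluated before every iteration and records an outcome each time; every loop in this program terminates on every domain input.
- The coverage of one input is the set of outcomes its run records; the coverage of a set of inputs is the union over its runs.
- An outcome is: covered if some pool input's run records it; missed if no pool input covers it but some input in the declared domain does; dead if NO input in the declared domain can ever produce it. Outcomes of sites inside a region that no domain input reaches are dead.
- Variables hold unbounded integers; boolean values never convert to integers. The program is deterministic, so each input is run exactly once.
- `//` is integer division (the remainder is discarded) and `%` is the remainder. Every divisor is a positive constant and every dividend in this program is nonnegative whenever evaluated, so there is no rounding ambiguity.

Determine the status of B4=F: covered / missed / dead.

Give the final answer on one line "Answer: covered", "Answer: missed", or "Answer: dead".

B4=F is recorded by pool input(s) 1, 2, 3, 4, 5, 6, 7 -> covered

Answer: covered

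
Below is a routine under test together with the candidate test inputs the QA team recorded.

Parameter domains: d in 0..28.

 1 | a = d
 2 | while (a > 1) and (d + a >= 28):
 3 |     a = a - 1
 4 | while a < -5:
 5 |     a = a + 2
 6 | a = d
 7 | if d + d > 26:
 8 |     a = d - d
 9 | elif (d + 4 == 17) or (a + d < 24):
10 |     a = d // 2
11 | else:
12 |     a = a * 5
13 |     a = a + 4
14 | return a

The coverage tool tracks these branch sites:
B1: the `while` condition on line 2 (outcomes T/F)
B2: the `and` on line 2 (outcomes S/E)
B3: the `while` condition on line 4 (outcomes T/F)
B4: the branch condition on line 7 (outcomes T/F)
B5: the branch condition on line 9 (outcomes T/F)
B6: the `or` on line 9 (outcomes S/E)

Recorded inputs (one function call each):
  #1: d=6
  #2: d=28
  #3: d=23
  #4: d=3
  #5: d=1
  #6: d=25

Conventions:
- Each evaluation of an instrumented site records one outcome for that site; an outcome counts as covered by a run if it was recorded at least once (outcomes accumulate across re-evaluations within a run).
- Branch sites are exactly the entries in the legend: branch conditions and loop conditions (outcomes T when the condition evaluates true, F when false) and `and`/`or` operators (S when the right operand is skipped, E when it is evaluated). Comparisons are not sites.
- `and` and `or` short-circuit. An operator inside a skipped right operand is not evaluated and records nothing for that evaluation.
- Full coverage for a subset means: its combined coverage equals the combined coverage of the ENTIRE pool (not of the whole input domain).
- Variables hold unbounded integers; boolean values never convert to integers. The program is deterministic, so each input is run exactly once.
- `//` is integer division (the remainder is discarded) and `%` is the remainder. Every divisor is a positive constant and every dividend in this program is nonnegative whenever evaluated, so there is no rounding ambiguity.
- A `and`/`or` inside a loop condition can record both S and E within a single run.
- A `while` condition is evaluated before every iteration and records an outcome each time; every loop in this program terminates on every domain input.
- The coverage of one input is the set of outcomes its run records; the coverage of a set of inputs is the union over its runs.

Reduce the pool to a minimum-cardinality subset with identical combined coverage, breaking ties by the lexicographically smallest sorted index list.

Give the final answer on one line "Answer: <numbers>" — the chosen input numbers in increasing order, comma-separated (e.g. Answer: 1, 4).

test 1 (d=6) hits B1=F, B2=E, B3=F, B4=F, B5=T, B6=E
test 2 (d=28) hits B1=T, B1=F, B2=S, B2=E, B3=F, B4=T
test 3 (d=23) hits B1=T, B1=F, B2=E, B3=F, B4=T
test 4 (d=3) hits B1=F, B2=E, B3=F, B4=F, B5=T, B6=E
test 5 (d=1) hits B1=F, B2=S, B3=F, B4=F, B5=T, B6=E
test 6 (d=25) hits B1=T, B1=F, B2=E, B3=F, B4=T
pool-wide coverage (9 outcomes): B1=T, B1=F, B2=S, B2=E, B3=F, B4=T, B4=F, B5=T, B6=E
no size-1 subset reaches all 9 outcomes (best union: 6/9)
size 2: inputs {1, 2} cover all 9 outcomes, and no lexicographically smaller subset of this size does

Answer: 1, 2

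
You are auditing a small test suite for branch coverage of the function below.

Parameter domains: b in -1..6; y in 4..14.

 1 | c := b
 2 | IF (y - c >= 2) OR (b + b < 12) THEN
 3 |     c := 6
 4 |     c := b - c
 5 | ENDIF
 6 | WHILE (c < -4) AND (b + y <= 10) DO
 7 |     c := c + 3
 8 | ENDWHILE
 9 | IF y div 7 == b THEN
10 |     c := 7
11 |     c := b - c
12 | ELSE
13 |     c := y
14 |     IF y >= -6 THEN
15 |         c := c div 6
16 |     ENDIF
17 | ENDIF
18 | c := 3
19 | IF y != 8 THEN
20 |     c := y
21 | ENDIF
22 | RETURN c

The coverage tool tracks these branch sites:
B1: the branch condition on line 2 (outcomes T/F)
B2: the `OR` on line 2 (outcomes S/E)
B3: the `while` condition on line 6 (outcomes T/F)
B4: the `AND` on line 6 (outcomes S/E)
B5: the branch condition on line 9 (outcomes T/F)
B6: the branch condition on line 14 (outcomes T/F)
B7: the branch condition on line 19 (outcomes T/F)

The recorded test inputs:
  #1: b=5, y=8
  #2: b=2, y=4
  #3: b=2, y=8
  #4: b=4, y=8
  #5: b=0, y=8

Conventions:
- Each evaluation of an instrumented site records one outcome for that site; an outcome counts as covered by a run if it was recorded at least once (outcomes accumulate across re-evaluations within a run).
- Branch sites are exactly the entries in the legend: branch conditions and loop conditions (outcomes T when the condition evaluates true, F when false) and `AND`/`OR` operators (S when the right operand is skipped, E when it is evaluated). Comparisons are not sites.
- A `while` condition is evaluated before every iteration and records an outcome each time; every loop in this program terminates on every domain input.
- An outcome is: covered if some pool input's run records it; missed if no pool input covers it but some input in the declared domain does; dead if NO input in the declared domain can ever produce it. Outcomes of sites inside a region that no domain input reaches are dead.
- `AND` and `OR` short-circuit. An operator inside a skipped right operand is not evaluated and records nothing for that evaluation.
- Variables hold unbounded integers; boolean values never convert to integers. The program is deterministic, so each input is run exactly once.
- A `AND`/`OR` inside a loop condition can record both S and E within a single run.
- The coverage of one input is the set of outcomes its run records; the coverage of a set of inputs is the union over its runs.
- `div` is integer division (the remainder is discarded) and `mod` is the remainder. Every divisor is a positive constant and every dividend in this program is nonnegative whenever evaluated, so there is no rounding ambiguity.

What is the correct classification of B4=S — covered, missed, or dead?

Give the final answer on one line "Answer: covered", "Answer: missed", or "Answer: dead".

B4=S is recorded by pool input(s) 1, 2, 3, 4, 5 -> covered

Answer: covered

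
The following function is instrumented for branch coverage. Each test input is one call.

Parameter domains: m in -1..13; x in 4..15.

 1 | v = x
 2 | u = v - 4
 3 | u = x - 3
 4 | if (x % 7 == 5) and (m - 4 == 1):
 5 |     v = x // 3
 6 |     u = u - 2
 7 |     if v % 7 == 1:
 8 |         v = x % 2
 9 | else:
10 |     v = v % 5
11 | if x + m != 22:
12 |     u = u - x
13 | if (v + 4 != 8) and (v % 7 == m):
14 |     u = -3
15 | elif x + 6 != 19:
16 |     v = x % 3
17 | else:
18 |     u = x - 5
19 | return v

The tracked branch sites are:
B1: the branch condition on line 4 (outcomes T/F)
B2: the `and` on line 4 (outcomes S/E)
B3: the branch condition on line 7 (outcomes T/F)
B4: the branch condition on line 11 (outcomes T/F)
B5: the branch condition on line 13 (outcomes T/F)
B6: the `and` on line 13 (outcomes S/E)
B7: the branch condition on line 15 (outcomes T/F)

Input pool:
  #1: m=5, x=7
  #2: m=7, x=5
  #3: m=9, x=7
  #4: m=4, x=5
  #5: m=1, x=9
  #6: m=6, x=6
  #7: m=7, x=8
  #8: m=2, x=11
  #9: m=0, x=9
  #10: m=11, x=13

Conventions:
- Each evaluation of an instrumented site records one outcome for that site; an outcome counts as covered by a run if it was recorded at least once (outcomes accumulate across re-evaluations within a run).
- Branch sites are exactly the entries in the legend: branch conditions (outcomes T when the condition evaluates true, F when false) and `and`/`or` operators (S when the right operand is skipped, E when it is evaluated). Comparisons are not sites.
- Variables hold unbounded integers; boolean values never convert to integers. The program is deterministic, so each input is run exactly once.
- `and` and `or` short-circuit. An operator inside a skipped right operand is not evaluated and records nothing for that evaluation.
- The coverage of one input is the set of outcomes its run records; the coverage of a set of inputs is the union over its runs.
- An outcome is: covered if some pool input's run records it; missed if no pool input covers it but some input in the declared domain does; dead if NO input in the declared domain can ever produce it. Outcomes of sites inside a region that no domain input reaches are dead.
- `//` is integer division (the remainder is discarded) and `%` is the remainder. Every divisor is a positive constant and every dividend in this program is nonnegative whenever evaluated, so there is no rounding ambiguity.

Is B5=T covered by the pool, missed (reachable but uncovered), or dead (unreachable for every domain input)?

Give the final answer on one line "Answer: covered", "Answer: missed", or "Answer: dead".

no pool input records B5=T
but domain input (m=0, x=5) does record it -> reachable, so missed

Answer: missed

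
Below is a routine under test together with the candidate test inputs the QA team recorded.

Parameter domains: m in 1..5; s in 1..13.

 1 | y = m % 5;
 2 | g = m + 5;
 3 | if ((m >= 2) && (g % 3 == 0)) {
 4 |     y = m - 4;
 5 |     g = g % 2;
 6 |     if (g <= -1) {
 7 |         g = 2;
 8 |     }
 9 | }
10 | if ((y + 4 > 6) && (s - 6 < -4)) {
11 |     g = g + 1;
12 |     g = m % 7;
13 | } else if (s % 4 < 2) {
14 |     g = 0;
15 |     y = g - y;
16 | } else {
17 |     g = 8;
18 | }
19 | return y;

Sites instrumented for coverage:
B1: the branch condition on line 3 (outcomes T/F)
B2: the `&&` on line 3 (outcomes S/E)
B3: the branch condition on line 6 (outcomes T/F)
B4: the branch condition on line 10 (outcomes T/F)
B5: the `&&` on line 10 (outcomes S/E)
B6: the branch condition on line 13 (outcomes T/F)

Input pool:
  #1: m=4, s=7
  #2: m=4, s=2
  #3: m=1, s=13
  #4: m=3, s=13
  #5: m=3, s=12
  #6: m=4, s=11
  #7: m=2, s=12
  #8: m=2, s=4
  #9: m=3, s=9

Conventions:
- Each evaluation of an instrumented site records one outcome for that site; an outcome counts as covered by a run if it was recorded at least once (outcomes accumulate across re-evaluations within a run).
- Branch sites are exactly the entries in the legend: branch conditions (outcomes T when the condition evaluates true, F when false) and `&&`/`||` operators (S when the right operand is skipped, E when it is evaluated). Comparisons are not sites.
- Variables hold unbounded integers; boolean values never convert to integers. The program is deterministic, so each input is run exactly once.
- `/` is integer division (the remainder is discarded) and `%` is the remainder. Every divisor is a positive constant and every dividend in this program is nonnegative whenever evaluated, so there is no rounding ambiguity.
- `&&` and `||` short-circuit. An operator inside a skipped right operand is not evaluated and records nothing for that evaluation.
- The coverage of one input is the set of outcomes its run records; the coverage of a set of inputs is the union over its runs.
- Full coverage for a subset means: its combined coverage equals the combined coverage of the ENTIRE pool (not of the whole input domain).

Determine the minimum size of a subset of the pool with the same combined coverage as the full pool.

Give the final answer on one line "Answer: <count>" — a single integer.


#1 (m=4, s=7) -> covered: B1=T, B2=E, B3=F, B4=F, B5=S, B6=F
#2 (m=4, s=2) -> covered: B1=T, B2=E, B3=F, B4=F, B5=S, B6=F
#3 (m=1, s=13) -> covered: B1=F, B2=S, B4=F, B5=S, B6=T
#4 (m=3, s=13) -> covered: B1=F, B2=E, B4=F, B5=E, B6=T
#5 (m=3, s=12) -> covered: B1=F, B2=E, B4=F, B5=E, B6=T
#6 (m=4, s=11) -> covered: B1=T, B2=E, B3=F, B4=F, B5=S, B6=F
#7 (m=2, s=12) -> covered: B1=F, B2=E, B4=F, B5=S, B6=T
#8 (m=2, s=4) -> covered: B1=F, B2=E, B4=F, B5=S, B6=T
#9 (m=3, s=9) -> covered: B1=F, B2=E, B4=F, B5=E, B6=T
pool-wide coverage (10 outcomes): B1=T, B1=F, B2=S, B2=E, B3=F, B4=F, B5=S, B5=E, B6=T, B6=F
every size-1 subset falls short of the 10 outcomes (best: 6/10)
every size-2 subset falls short of the 10 outcomes (best: 9/10)
inputs {1, 3, 4} (size 3) cover everything; no size-3 subset with a lexicographically smaller index list covers all 10
Answer: 3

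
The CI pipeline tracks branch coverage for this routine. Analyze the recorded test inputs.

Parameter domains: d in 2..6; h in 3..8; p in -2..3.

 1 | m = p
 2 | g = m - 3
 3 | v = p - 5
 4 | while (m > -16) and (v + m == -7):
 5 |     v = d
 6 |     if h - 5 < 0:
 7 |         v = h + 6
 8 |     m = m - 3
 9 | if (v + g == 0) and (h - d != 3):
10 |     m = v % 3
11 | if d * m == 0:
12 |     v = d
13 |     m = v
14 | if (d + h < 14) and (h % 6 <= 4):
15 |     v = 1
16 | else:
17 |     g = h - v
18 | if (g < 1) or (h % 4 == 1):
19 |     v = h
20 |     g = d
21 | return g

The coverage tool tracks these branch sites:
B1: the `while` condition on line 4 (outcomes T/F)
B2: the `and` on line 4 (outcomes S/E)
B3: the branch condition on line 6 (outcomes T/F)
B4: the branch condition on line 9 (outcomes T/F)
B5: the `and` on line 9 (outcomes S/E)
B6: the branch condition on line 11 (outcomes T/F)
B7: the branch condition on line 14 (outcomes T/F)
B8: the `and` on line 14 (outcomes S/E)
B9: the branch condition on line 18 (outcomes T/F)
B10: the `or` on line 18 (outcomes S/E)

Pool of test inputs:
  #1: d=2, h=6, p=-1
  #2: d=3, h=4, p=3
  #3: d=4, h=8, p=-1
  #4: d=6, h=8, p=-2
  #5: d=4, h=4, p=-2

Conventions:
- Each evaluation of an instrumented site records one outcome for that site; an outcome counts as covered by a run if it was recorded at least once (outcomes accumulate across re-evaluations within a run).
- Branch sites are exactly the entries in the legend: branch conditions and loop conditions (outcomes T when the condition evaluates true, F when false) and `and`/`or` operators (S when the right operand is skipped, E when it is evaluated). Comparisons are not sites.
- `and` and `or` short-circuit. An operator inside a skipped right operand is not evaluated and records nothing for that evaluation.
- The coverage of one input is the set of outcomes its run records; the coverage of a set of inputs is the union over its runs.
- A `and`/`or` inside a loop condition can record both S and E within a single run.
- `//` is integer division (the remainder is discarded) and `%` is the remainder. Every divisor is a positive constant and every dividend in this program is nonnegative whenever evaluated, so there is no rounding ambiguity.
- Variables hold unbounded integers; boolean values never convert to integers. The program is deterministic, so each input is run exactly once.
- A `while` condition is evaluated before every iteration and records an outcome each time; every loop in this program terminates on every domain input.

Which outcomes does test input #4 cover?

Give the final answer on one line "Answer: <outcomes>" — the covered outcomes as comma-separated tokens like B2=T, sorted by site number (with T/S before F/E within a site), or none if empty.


Event log for input #4 (d=6, h=8, p=-2):
  B2->E, B1->F, B5->S, B4->F, B6->F, B8->S, B7->F, B10->E, B9->F
collecting distinct outcomes: B1=F, B2=E, B4=F, B5=S, B6=F, B7=F, B8=S, B9=F, B10=E
Answer: B1=F, B2=E, B4=F, B5=S, B6=F, B7=F, B8=S, B9=F, B10=E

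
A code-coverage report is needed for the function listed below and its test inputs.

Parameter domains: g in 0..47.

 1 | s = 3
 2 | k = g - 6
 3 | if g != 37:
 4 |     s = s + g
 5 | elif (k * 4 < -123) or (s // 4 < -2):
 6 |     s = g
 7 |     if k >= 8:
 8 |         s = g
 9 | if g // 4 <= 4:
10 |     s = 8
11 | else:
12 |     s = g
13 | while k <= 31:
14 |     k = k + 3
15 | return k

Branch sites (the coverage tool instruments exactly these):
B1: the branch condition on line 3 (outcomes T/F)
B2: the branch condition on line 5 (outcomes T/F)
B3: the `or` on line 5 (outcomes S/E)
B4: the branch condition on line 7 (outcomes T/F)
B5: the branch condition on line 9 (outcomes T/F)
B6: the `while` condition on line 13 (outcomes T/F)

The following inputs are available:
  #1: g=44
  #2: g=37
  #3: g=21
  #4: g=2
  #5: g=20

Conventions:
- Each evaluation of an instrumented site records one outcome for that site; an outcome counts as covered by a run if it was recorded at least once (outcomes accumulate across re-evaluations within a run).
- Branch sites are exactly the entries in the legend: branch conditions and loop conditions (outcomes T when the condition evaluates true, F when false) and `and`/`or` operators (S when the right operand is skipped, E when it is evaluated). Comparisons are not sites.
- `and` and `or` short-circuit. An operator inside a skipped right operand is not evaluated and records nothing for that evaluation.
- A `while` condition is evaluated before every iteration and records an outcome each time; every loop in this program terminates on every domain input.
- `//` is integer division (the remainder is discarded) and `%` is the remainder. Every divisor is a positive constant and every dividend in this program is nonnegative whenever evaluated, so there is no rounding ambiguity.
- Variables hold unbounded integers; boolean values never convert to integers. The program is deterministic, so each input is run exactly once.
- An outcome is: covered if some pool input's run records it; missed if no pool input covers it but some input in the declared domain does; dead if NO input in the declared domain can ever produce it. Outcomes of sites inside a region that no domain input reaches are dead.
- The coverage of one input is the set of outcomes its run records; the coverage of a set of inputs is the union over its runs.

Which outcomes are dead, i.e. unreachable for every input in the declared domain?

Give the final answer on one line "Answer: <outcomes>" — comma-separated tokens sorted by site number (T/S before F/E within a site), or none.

exhaustive pass over the 48-input domain:
  B2=T: never recorded by any domain input -> dead
  B3=S: never recorded by any domain input -> dead
  B4=T: never recorded by any domain input -> dead
  B4=F: never recorded by any domain input -> dead
  reachable outcomes have witnesses, e.g. B1=T (e.g. g=0), B1=F (e.g. g=37), B2=F (e.g. g=37), B3=E (e.g. g=37)

Answer: B2=T, B3=S, B4=T, B4=F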